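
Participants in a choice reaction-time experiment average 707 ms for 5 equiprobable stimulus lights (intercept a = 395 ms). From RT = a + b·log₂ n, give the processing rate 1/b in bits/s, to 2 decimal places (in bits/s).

7.44 bits/s

b = (707 − 395)/log₂ 5 = 312/2.3219 = 134.371 ms per bit = 0.13437 s/bit; the reciprocal is 7.442 bits/s.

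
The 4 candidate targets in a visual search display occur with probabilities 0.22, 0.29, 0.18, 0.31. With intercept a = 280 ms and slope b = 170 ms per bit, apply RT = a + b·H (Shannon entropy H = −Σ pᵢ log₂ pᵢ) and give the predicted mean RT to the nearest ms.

614 ms

H = 0.22·log₂(1/0.22) + 0.29·log₂(1/0.29) + 0.18·log₂(1/0.18) + 0.31·log₂(1/0.31) = 1.9676 bits.
RT = 280 + 170 × 1.9676 = 614.49 ms.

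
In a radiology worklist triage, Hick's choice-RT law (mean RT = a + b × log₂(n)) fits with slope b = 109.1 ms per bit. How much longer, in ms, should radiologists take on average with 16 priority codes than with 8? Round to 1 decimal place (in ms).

109.1 ms

ΔRT = (a + b log₂ n₂) − (a + b log₂ n₁) = b·(log₂ n₂ − log₂ n₁).
log₂(16) − log₂(8) = log₂(16/8) = log₂(2) = 1.
ΔRT = 109.1 × 1.0000 = 109.100 ms.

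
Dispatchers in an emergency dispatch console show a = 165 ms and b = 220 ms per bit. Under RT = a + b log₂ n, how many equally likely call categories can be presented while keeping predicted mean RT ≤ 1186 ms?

24

Set 165 + 220·log₂ n ≤ 1186 → log₂ n ≤ (1186 − 165)/220 = 4.6409.
So n ≤ 2^4.6409 = 24.949; the largest integer n is 24.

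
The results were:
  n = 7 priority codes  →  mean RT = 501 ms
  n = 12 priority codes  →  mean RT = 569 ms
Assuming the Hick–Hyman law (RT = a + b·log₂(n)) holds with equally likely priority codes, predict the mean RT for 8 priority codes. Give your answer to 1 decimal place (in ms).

Fit slope and intercept:
  b = (569 − 501) / (log₂ 12 − log₂ 7) = 68 / (3.5850 − 2.8074) = 87.448 ms/bit
  a = 501 − 87.448 × 2.8074 = 255.503 ms
Then RT(8) = 255.503 + 87.448 × log₂ 8 = 255.503 + 87.448 × 3 ≈ 517.846 ms.

517.8 ms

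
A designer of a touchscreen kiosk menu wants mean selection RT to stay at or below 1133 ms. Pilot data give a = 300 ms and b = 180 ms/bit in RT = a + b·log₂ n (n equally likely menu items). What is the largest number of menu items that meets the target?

24

Set 300 + 180·log₂ n ≤ 1133 → log₂ n ≤ (1133 − 300)/180 = 4.6278.
So n ≤ 2^4.6278 = 24.723; the largest integer n is 24.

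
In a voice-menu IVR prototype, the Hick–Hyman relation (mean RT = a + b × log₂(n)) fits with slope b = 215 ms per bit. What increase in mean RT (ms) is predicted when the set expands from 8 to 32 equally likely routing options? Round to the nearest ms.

430 ms

ΔRT = (a + b log₂ n₂) − (a + b log₂ n₁) = b·(log₂ n₂ − log₂ n₁).
log₂(32) − log₂(8) = log₂(32/8) = log₂(4) = 2.
ΔRT = 215 × 2.0000 = 430.000 ms.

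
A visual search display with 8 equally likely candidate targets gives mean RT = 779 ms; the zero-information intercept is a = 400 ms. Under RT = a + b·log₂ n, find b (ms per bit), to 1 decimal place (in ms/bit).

b = (779 − 400) / log₂(8) = 379 / 3 = 126.333 ms/bit.

126.3 ms/bit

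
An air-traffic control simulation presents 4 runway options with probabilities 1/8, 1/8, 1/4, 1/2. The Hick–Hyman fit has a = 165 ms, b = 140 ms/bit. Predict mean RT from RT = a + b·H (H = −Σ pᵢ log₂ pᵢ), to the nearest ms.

410 ms

Each term −pᵢ log₂ pᵢ: 0.125·3 + 0.125·3 + 0.25·2 + 0.5·1; summed, H = 1.750 bits.
Mean RT = a + bH = 165 + 140·1.750 = 410.00 ms.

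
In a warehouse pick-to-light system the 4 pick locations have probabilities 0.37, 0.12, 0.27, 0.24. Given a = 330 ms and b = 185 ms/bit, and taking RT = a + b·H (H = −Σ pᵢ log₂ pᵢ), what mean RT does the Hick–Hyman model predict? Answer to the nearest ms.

682 ms

Entropy contributions −pᵢ log₂ pᵢ: 0.5307, 0.3671, 0.5100, 0.4941; sum H = 1.9020 bits.
RT = a + bH = 330 + 185·1.9020 = 681.86 ms.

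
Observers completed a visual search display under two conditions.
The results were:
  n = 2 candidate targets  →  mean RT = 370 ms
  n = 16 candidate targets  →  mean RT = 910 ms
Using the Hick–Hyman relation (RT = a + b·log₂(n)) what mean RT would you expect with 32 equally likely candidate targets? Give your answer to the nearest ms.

1090 ms

RT is linear in log₂ n, so two points fix the line:
  b = (910 − 370) / (log₂ 16 − log₂ 2) = 540 / (4 − 1) = 180 ms/bit
  a = 370 − 180 × 1 = 190 ms
Then RT(32) = 190 + 180 × log₂ 32 = 190 + 180 × 5 ≈ 1090.000 ms.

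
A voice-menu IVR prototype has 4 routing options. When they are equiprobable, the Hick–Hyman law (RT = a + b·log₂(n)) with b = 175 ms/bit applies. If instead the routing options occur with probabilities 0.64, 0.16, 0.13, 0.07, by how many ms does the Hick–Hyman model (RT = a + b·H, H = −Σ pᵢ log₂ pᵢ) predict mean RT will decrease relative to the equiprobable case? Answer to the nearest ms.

The RT saving is b·ΔH. Equiprobable H₀ = log₂(4) = 2.0000 bits; with the given probabilities H = 1.4863 bits.
b·(H₀ − H) = 175 × (2.0000 − 1.4863) = 89.90 ms.

90 ms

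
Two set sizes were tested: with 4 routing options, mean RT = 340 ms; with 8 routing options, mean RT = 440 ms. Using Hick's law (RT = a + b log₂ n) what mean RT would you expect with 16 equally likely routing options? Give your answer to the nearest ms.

Solve the two-equation system in a and b:
  b = (440 − 340) / (log₂ 8 − log₂ 4) = 100 / (3 − 2) = 100 ms/bit
  a = 340 − 100 × 2 = 140 ms
Then RT(16) = 140 + 100 × log₂ 16 = 140 + 100 × 4 ≈ 540.000 ms.

540 ms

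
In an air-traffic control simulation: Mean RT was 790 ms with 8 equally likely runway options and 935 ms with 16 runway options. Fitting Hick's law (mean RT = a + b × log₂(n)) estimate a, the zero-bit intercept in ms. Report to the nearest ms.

Slope: b = (935 − 790) / (log₂ 16 − log₂ 8) = 145/1.0000 = 145 ms/bit.
a = RT₁ − b·log₂ n₁ = 790 − 145 × 3 = 355.000 ms.

355 ms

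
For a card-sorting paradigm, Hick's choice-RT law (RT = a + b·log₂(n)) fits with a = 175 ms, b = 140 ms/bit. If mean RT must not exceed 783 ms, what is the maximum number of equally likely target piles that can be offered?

140·log₂ n ≤ 783 − 175 = 608, giving log₂ n ≤ 4.3429 and n ≤ 20.292. The largest whole number is 20.

20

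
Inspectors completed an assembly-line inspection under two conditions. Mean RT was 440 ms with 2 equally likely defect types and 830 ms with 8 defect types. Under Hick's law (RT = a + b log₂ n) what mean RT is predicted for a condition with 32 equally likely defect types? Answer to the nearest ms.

1220 ms

With log₂ n on the abscissa the relation is linear; from the two conditions:
  b = (830 − 440) / (log₂ 8 − log₂ 2) = 390 / (3 − 1) = 195 ms/bit
  a = 440 − 195 × 1 = 245 ms
Then RT(32) = 245 + 195 × log₂ 32 = 245 + 195 × 5 ≈ 1220.000 ms.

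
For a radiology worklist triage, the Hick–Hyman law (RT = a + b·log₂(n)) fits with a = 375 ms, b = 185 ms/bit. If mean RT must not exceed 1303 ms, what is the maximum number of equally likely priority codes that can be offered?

32

185·log₂ n ≤ 1303 − 375 = 928, giving log₂ n ≤ 5.0162 and n ≤ 32.362. The largest whole number is 32.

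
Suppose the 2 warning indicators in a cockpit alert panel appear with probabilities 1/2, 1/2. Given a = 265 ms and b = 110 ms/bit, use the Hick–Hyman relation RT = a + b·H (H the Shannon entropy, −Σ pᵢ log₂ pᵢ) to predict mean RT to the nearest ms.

H = −Σ pᵢ log₂ pᵢ = 0.5·1 + 0.5·1 = 1.000 bits.
RT = 265 + 110 × 1.000 = 375.00 ms.

375 ms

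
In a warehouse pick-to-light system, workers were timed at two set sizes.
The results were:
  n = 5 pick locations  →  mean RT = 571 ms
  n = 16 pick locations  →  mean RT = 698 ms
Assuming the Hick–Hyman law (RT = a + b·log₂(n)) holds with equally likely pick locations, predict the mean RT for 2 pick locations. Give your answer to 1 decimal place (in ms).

471.0 ms

With log₂ n on the abscissa the relation is linear; from the two conditions:
  b = (698 − 571) / (log₂ 16 − log₂ 5) = 127 / (4 − 2.3219) = 75.682 ms/bit
  a = 571 − 75.682 × 2.3219 = 395.272 ms
Then RT(2) = 395.272 + 75.682 × log₂ 2 = 395.272 + 75.682 × 1 ≈ 470.954 ms.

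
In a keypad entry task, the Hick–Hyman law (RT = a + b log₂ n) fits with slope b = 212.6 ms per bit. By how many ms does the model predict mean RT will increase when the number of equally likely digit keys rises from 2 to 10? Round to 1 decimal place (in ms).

The intercept a cancels: ΔRT = b·(log₂ n₂ − log₂ n₁) = b·log₂(n₂/n₁).
log₂(10) − log₂(2) = 3.3219 − 1 = 2.3219.
ΔRT = 212.6 × 2.3219 = 493.642 ms.

493.6 ms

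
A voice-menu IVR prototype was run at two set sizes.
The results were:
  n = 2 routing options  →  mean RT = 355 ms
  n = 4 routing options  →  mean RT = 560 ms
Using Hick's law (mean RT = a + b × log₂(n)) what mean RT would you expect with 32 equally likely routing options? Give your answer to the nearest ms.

With log₂ n on the abscissa the relation is linear; from the two conditions:
  b = (560 − 355) / (log₂ 4 − log₂ 2) = 205 / (2 − 1) = 205 ms/bit
  a = 355 − 205 × 1 = 150 ms
Then RT(32) = 150 + 205 × log₂ 32 = 150 + 205 × 5 ≈ 1175.000 ms.

1175 ms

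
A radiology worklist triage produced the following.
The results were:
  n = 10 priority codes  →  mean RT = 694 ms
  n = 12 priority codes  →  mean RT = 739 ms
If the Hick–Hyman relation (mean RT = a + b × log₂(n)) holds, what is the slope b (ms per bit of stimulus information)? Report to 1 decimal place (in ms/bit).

Slope: b = (739 − 694) / (log₂ 12 − log₂ 10) = 45/0.2630 = 171.080 ms/bit.

171.1 ms/bit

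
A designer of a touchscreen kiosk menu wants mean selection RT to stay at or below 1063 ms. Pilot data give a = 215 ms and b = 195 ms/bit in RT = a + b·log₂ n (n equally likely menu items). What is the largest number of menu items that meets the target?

20

Information budget: (1063 − 215)/195 = 4.3487 bits, so n ≤ 2^4.3487 = 20.375 → at most 20.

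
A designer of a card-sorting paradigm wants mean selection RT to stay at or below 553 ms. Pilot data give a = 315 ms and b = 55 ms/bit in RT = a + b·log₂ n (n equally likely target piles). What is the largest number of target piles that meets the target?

Set 315 + 55·log₂ n ≤ 553 → log₂ n ≤ (553 − 315)/55 = 4.3273.
So n ≤ 2^4.3273 = 20.074; the largest integer n is 20.

20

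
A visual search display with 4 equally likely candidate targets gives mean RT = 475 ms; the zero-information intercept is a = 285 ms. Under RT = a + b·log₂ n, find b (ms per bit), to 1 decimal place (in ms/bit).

b = (475 − 285) / log₂(4) = 190 / 2 = 95.000 ms/bit.

95.0 ms/bit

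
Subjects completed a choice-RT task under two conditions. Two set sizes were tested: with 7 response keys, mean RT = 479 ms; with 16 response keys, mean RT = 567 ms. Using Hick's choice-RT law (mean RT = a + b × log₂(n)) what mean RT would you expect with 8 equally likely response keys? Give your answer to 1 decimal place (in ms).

Fit slope and intercept:
  b = (567 − 479) / (log₂ 16 − log₂ 7) = 88 / (4 − 2.8074) = 73.786 ms/bit
  a = 479 − 73.786 × 2.8074 = 271.858 ms
Then RT(8) = 271.858 + 73.786 × log₂ 8 = 271.858 + 73.786 × 3 ≈ 493.214 ms.

493.2 ms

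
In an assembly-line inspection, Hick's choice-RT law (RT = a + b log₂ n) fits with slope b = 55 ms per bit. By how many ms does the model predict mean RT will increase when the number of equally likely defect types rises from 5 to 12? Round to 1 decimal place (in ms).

Only the slope matters, since a is common to both: ΔRT = b·log₂(n₂/n₁).
log₂(12) − log₂(5) = 3.5850 − 2.3219 = 1.2630.
ΔRT = 55 × 1.2630 = 69.467 ms.

69.5 ms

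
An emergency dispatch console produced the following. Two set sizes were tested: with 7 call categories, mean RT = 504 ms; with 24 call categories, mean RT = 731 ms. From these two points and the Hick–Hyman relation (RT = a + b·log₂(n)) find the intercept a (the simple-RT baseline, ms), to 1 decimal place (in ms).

145.5 ms

Slope: b = (731 − 504) / (log₂ 24 − log₂ 7) = 227/1.7776 = 127.700 ms/bit.
Intercept: a = 504 − 127.700·log₂(7) = 145.502 ms.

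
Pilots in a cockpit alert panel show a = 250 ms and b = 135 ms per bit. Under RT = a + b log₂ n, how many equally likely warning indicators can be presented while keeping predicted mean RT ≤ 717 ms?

Information budget: (717 − 250)/135 = 3.4593 bits, so n ≤ 2^3.4593 = 10.999 → at most 10.

10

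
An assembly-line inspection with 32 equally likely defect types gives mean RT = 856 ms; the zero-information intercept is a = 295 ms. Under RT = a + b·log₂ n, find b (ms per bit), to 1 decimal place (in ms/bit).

b = (856 − 295) / log₂(32) = 561 / 5 = 112.200 ms/bit.

112.2 ms/bit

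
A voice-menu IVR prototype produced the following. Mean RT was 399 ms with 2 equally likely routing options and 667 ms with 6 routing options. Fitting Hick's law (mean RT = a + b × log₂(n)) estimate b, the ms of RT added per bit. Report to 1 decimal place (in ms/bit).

b = (RT₂ − RT₁)/(log₂ n₂ − log₂ n₁) = (667 − 399)/(2.5850 − 1) = 169.089 ms/bit.

169.1 ms/bit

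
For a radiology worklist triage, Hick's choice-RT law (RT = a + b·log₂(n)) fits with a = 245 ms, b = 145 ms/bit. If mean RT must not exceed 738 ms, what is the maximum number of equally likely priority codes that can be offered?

10

145·log₂ n ≤ 738 − 245 = 493, giving log₂ n ≤ 3.4000 and n ≤ 10.556. The largest whole number is 10.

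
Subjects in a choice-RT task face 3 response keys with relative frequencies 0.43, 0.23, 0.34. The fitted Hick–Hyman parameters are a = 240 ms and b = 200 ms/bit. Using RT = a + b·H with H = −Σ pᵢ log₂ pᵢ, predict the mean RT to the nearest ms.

Entropy contributions −pᵢ log₂ pᵢ: 0.5236, 0.4877, 0.5292; sum H = 1.5404 bits.
RT = a + bH = 240 + 200·1.5404 = 548.08 ms.

548 ms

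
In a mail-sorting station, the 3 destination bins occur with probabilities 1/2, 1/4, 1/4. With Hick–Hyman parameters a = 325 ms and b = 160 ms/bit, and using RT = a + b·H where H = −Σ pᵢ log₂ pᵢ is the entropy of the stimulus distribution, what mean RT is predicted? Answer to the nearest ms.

565 ms

H = −Σ pᵢ log₂ pᵢ = 0.5·1 + 0.25·2 + 0.25·2 = 1.500 bits.
RT = 325 + 160 × 1.500 = 565.00 ms.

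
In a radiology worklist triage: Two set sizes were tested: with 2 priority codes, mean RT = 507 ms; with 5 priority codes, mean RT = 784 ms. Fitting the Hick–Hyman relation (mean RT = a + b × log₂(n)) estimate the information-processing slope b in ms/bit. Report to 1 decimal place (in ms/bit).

209.5 ms/bit

The slope on a log₂ axis is (784 − 507) / (2.3219 − 1) = 209.542 ms/bit.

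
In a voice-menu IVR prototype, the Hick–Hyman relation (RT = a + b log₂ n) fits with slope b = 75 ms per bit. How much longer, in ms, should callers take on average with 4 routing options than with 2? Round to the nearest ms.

The intercept a cancels: ΔRT = b·(log₂ n₂ − log₂ n₁) = b·log₂(n₂/n₁).
log₂(4) − log₂(2) = log₂(4/2) = log₂(2) = 1.
ΔRT = 75 × 1.0000 = 75.000 ms.

75 ms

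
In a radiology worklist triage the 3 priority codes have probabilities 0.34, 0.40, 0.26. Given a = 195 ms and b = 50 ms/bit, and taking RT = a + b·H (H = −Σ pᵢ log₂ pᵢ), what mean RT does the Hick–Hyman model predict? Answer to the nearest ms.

H = 0.34·log₂(1/0.34) + 0.40·log₂(1/0.40) + 0.26·log₂(1/0.26) = 1.5632 bits.
RT = 195 + 50 × 1.5632 = 273.16 ms.

273 ms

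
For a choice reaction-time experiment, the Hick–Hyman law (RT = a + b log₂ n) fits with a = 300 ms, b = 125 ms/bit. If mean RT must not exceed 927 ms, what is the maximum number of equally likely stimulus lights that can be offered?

Set 300 + 125·log₂ n ≤ 927 → log₂ n ≤ (927 − 300)/125 = 5.0160.
So n ≤ 2^5.0160 = 32.357; the largest integer n is 32.

32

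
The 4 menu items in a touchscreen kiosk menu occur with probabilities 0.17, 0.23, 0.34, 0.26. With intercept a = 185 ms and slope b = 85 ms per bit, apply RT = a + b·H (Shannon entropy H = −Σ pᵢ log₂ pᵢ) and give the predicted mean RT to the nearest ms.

351 ms

Entropy contributions −pᵢ log₂ pᵢ: 0.4346, 0.4877, 0.5292, 0.5053; sum H = 1.9567 bits.
RT = a + bH = 185 + 85·1.9567 = 351.32 ms.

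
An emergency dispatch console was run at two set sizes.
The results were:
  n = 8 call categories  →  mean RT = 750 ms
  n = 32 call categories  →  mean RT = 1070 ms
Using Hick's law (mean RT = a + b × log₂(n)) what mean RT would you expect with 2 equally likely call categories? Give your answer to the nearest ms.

Solve the two-equation system in a and b:
  b = (1070 − 750) / (log₂ 32 − log₂ 8) = 320 / (5 − 3) = 160 ms/bit
  a = 750 − 160 × 3 = 270 ms
Then RT(2) = 270 + 160 × log₂ 2 = 270 + 160 × 1 ≈ 430.000 ms.

430 ms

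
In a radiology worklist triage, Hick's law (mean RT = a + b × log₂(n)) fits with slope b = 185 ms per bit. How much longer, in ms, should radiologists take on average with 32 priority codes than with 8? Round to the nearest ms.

The intercept a cancels: ΔRT = b·(log₂ n₂ − log₂ n₁) = b·log₂(n₂/n₁).
log₂(32) − log₂(8) = log₂(32/8) = log₂(4) = 2.
ΔRT = 185 × 2.0000 = 370.000 ms.

370 ms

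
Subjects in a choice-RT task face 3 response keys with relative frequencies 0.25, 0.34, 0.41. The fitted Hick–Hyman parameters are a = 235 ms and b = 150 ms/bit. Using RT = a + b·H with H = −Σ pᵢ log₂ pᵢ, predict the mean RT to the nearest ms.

468 ms

H = 0.25·log₂(1/0.25) + 0.34·log₂(1/0.34) + 0.41·log₂(1/0.41) = 1.5566 bits.
RT = 235 + 150 × 1.5566 = 468.48 ms.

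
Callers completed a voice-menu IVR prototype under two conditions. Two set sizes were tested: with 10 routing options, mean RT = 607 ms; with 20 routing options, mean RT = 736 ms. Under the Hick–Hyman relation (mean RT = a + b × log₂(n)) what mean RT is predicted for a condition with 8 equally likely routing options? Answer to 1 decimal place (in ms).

565.5 ms

Fit slope and intercept:
  b = (736 − 607) / (log₂ 20 − log₂ 10) = 129 / (4.3219 − 3.3219) = 129.000 ms/bit
  a = 607 − 129.000 × 3.3219 = 178.471 ms
Then RT(8) = 178.471 + 129.000 × log₂ 8 = 178.471 + 129.000 × 3 ≈ 565.471 ms.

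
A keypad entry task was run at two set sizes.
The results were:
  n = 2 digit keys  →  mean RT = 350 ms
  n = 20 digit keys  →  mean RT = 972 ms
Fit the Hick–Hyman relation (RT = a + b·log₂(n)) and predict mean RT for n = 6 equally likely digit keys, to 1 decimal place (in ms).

646.8 ms

With log₂ n on the abscissa the relation is linear; from the two conditions:
  b = (972 − 350) / (log₂ 20 − log₂ 2) = 622 / (4.3219 − 1) = 187.241 ms/bit
  a = 350 − 187.241 × 1 = 162.759 ms
Then RT(6) = 162.759 + 187.241 × log₂ 6 = 162.759 + 187.241 × 2.5850 ≈ 646.769 ms.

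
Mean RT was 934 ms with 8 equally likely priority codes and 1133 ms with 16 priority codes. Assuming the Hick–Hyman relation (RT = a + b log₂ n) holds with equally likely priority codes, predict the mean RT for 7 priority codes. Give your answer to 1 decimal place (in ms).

With log₂ n on the abscissa the relation is linear; from the two conditions:
  b = (1133 − 934) / (log₂ 16 − log₂ 8) = 199 / (4 − 3) = 199.000 ms/bit
  a = 934 − 199.000 × 3 = 337.000 ms
Then RT(7) = 337.000 + 199.000 × log₂ 7 = 337.000 + 199.000 × 2.8074 ≈ 895.664 ms.

895.7 ms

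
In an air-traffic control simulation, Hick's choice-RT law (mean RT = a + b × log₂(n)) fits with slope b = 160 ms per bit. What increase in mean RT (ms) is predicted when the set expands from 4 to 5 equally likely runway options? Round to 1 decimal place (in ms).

ΔRT = (a + b log₂ n₂) − (a + b log₂ n₁) = b·(log₂ n₂ − log₂ n₁).
log₂(5) − log₂(4) = 2.3219 − 2 = 0.3219.
ΔRT = 160 × 0.3219 = 51.508 ms.

51.5 ms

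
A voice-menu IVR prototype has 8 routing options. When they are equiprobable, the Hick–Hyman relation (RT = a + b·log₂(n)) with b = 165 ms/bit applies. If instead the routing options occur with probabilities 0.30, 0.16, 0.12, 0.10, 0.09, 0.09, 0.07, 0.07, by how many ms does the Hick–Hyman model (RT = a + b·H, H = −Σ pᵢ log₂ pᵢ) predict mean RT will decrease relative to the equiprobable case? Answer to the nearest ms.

Equiprobable entropy H₀ = log₂ 8 = 3.0000 bits.
Skewed entropy H = −Σ pᵢ log₂ pᵢ = 2.8058 bits.
ΔRT = b·(H₀ − H) = 165 × 0.1942 = 32.05 ms.

32 ms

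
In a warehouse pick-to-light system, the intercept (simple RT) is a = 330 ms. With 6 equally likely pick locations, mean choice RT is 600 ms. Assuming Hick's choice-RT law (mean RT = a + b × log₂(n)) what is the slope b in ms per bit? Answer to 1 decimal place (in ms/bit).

104.5 ms/bit

log₂(6) = 2.5850 bits.
b = (RT − a)/log₂ n = (600 − 330) / 2.5850 = 104.450 ms/bit.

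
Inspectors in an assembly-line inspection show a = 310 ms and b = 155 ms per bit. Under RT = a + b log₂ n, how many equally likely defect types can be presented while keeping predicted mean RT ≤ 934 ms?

16

Set 310 + 155·log₂ n ≤ 934 → log₂ n ≤ (934 − 310)/155 = 4.0258.
So n ≤ 2^4.0258 = 16.289; the largest integer n is 16.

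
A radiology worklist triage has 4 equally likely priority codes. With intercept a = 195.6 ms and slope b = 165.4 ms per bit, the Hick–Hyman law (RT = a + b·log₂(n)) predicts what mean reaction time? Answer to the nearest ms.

log₂(4) = 2 bits, so RT = 195.6 + 165.4 × 2 ≈ 526.400 ms.

526 ms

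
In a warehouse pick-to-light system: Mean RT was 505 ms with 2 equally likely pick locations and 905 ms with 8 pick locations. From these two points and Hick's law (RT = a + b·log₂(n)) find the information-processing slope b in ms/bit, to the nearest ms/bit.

The slope on a log₂ axis is (905 − 505) / (3 − 1) = 200 ms/bit.

200 ms/bit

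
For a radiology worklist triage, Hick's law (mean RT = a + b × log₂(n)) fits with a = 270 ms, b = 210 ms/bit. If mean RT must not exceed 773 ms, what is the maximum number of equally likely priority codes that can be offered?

Set 270 + 210·log₂ n ≤ 773 → log₂ n ≤ (773 − 270)/210 = 2.3952.
So n ≤ 2^2.3952 = 5.261; the largest integer n is 5.

5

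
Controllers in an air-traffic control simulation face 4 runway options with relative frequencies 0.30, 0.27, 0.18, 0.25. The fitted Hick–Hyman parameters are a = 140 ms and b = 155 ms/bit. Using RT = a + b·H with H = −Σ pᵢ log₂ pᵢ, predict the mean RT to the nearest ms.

446 ms

Entropy contributions −pᵢ log₂ pᵢ: 0.5211, 0.5100, 0.4453, 0.5000; sum H = 1.9764 bits.
RT = a + bH = 140 + 155·1.9764 = 446.34 ms.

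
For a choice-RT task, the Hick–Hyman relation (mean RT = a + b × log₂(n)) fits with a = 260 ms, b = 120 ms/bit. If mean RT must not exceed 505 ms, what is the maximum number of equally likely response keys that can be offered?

4

Information budget: (505 − 260)/120 = 2.0417 bits, so n ≤ 2^2.0417 = 4.117 → at most 4.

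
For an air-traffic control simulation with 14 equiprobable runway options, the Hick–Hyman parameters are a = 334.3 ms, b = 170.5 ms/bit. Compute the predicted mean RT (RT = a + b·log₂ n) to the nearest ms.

log₂(14) = 3.8074 bits, so RT = 334.3 + 170.5 × 3.8074 ≈ 983.454 ms.

983 ms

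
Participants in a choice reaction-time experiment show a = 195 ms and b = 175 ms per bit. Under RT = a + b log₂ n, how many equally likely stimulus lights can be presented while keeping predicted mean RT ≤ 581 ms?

4

175·log₂ n ≤ 581 − 195 = 386, giving log₂ n ≤ 2.2057 and n ≤ 4.613. The largest whole number is 4.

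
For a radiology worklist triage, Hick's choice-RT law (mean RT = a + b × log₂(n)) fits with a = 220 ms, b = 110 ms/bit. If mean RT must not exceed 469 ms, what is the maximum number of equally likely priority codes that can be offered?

4

110·log₂ n ≤ 469 − 220 = 249, giving log₂ n ≤ 2.2636 and n ≤ 4.802. The largest whole number is 4.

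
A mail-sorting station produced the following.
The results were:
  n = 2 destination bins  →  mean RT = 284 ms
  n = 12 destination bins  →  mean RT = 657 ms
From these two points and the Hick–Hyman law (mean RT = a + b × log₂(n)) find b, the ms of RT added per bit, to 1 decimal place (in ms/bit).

Slope: b = (657 − 284) / (log₂ 12 − log₂ 2) = 373/2.5850 = 144.296 ms/bit.

144.3 ms/bit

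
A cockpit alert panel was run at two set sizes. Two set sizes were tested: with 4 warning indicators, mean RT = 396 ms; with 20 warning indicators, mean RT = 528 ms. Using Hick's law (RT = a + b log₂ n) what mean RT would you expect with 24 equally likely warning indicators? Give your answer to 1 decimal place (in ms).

543.0 ms

RT is linear in log₂ n, so two points fix the line:
  b = (528 − 396) / (log₂ 20 − log₂ 4) = 132 / (4.3219 − 2) = 56.849 ms/bit
  a = 396 − 56.849 × 2 = 282.301 ms
Then RT(24) = 282.301 + 56.849 × log₂ 24 = 282.301 + 56.849 × 4.5850 ≈ 542.953 ms.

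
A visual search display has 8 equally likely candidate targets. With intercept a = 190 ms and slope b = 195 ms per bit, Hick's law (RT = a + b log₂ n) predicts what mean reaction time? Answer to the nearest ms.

775 ms

log₂(8) = 3 bits, so RT = 190 + 195 × 3 ≈ 775.000 ms.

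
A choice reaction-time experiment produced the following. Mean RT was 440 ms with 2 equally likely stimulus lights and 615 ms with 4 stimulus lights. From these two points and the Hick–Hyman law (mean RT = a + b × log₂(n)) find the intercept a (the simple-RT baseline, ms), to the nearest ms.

265 ms

The slope on a log₂ axis is (615 − 440) / (2 − 1) = 175 ms/bit.
a = RT₁ − b·log₂ n₁ = 440 − 175 × 1 = 265.000 ms.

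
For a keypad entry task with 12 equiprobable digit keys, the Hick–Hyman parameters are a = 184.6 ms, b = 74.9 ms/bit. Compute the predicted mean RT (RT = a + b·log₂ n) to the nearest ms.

log₂(12) = 3.5850 bits, so RT = 184.6 + 74.9 × 3.5850 ≈ 453.114 ms.

453 ms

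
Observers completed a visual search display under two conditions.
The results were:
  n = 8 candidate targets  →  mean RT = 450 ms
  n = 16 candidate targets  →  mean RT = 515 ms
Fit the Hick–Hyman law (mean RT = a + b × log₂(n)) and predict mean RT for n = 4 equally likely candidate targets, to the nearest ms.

385 ms

RT is linear in log₂ n, so two points fix the line:
  b = (515 − 450) / (log₂ 16 − log₂ 8) = 65 / (4 − 3) = 65 ms/bit
  a = 450 − 65 × 3 = 255 ms
Then RT(4) = 255 + 65 × log₂ 4 = 255 + 65 × 2 ≈ 385.000 ms.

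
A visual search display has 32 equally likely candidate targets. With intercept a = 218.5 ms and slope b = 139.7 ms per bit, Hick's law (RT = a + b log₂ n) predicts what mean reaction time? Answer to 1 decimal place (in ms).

917.0 ms

log₂(32) = 5 bits, so RT = 218.5 + 139.7 × 5 ≈ 917.000 ms.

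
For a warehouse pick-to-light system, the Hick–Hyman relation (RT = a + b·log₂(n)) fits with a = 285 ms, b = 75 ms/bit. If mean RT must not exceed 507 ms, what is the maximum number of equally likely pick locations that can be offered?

75·log₂ n ≤ 507 − 285 = 222, giving log₂ n ≤ 2.9600 and n ≤ 7.781. The largest whole number is 7.

7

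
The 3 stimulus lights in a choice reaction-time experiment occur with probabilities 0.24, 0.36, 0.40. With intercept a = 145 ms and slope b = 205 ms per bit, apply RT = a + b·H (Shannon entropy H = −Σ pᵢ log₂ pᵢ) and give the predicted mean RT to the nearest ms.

463 ms

H = 0.24·log₂(1/0.24) + 0.36·log₂(1/0.36) + 0.40·log₂(1/0.40) = 1.5535 bits.
RT = 145 + 205 × 1.5535 = 463.47 ms.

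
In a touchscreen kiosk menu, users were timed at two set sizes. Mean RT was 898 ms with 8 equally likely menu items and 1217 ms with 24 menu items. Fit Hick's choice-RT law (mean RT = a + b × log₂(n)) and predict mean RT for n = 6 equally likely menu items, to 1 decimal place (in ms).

Solve the two-equation system in a and b:
  b = (1217 − 898) / (log₂ 24 − log₂ 8) = 319 / (4.5850 − 3) = 201.267 ms/bit
  a = 898 − 201.267 × 3 = 294.200 ms
Then RT(6) = 294.200 + 201.267 × log₂ 6 = 294.200 + 201.267 × 2.5850 ≈ 814.467 ms.

814.5 ms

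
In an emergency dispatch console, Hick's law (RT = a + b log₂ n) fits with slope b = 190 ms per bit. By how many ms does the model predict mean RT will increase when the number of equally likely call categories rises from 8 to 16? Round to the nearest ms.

190 ms

The intercept a cancels: ΔRT = b·(log₂ n₂ − log₂ n₁) = b·log₂(n₂/n₁).
log₂(16) − log₂(8) = log₂(16/8) = log₂(2) = 1.
ΔRT = 190 × 1.0000 = 190.000 ms.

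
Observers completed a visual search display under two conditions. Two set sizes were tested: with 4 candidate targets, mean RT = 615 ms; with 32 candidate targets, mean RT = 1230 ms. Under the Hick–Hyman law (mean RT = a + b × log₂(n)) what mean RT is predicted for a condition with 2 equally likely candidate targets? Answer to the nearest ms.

Fit slope and intercept:
  b = (1230 − 615) / (log₂ 32 − log₂ 4) = 615 / (5 − 2) = 205 ms/bit
  a = 615 − 205 × 2 = 205 ms
Then RT(2) = 205 + 205 × log₂ 2 = 205 + 205 × 1 ≈ 410.000 ms.

410 ms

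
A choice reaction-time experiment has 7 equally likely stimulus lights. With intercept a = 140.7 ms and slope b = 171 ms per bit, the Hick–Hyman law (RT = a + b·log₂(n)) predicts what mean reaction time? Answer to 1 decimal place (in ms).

620.8 ms

log₂(7) = 2.8074 bits, so RT = 140.7 + 171 × 2.8074 ≈ 620.758 ms.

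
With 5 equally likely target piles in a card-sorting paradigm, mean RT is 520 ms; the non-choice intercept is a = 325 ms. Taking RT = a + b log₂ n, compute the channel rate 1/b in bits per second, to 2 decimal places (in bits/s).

11.91 bits/s

Choice component = 520 − 325 = 195 ms over log₂(5) = 2.3219 bits.
b = 195 / 2.3219 = 83.982 ms/bit, so 1/b = 11.907 bits/s.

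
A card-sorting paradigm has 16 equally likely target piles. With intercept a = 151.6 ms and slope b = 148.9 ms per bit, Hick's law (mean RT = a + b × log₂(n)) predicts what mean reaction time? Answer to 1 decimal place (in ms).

log₂(16) = 4 bits, so RT = 151.6 + 148.9 × 4 ≈ 747.200 ms.

747.2 ms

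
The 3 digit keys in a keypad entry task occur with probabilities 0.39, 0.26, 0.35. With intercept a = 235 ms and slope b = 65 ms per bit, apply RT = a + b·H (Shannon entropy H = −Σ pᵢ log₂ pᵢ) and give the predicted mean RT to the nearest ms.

337 ms

H = 0.39·log₂(1/0.39) + 0.26·log₂(1/0.26) + 0.35·log₂(1/0.35) = 1.5652 bits.
RT = 235 + 65 × 1.5652 = 336.74 ms.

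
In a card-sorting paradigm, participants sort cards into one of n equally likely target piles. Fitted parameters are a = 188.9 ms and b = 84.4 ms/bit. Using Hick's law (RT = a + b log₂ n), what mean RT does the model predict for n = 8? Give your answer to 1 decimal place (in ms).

log₂(8) = 3 bits, so RT = 188.9 + 84.4 × 3 ≈ 442.100 ms.

442.1 ms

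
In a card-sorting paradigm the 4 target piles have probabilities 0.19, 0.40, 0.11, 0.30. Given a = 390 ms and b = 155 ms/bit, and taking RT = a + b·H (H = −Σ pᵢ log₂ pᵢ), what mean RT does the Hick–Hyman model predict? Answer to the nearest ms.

H = 0.19·log₂(1/0.19) + 0.40·log₂(1/0.40) + 0.11·log₂(1/0.11) + 0.30·log₂(1/0.30) = 1.8554 bits.
RT = 390 + 155 × 1.8554 = 677.58 ms.

678 ms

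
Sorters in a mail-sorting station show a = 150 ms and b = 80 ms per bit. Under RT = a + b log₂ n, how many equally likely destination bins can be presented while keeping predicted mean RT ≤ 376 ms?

7

Set 150 + 80·log₂ n ≤ 376 → log₂ n ≤ (376 − 150)/80 = 2.8250.
So n ≤ 2^2.8250 = 7.086; the largest integer n is 7.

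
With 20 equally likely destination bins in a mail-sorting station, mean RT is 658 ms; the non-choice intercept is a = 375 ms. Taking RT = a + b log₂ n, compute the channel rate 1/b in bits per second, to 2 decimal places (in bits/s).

b = (658 − 375)/log₂ 20 = 283/4.3219 = 65.480 ms per bit = 0.06548 s/bit; the reciprocal is 15.272 bits/s.

15.27 bits/s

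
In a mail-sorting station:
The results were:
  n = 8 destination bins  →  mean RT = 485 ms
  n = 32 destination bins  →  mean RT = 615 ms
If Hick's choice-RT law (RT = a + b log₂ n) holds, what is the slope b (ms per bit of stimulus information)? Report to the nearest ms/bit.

65 ms/bit

The slope on a log₂ axis is (615 − 485) / (5 − 3) = 65 ms/bit.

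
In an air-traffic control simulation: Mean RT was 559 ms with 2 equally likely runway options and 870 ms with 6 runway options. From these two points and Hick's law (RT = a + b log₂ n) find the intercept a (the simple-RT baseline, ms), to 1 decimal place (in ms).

b = (RT₂ − RT₁)/(log₂ n₂ − log₂ n₁) = (870 − 559)/(2.5850 − 1) = 196.219 ms/bit.
Intercept: a = 559 − 196.219·log₂(2) = 362.781 ms.

362.8 ms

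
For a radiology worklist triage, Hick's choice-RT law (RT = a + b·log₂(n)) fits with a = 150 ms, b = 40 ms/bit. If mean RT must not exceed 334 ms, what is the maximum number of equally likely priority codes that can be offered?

24

Set 150 + 40·log₂ n ≤ 334 → log₂ n ≤ (334 − 150)/40 = 4.6000.
So n ≤ 2^4.6000 = 24.251; the largest integer n is 24.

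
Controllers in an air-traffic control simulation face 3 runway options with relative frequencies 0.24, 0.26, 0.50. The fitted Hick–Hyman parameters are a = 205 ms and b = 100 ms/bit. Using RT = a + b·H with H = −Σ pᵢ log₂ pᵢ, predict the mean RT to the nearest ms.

H = 0.24·log₂(1/0.24) + 0.26·log₂(1/0.26) + 0.50·log₂(1/0.50) = 1.4994 bits.
RT = 205 + 100 × 1.4994 = 354.94 ms.

355 ms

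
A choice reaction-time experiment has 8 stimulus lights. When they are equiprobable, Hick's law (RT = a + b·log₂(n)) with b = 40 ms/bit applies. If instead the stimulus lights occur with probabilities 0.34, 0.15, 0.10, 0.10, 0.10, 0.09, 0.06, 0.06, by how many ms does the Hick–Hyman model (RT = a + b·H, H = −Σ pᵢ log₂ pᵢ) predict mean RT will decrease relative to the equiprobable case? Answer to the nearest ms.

11 ms

The RT saving is b·ΔH. Equiprobable H₀ = log₂(8) = 3.0000 bits; with the given probabilities H = 2.7360 bits.
b·(H₀ − H) = 40 × (3.0000 − 2.7360) = 10.56 ms.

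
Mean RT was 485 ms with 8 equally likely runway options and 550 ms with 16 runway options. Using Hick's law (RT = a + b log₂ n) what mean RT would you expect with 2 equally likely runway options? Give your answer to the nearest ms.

355 ms

With log₂ n on the abscissa the relation is linear; from the two conditions:
  b = (550 − 485) / (log₂ 16 − log₂ 8) = 65 / (4 − 3) = 65 ms/bit
  a = 485 − 65 × 3 = 290 ms
Then RT(2) = 290 + 65 × log₂ 2 = 290 + 65 × 1 ≈ 355.000 ms.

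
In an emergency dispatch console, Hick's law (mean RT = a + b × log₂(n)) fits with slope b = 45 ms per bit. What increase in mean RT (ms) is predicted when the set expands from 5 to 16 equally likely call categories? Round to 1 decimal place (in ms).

75.5 ms

The intercept a cancels: ΔRT = b·(log₂ n₂ − log₂ n₁) = b·log₂(n₂/n₁).
log₂(16) − log₂(5) = 4 − 2.3219 = 1.6781.
ΔRT = 45 × 1.6781 = 75.513 ms.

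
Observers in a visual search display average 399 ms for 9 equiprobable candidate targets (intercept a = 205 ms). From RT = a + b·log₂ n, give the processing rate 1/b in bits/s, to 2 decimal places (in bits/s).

Choice component = 399 − 205 = 194 ms over log₂(9) = 3.1699 bits.
b = 194 / 3.1699 = 61.200 ms/bit, so 1/b = 16.340 bits/s.

16.34 bits/s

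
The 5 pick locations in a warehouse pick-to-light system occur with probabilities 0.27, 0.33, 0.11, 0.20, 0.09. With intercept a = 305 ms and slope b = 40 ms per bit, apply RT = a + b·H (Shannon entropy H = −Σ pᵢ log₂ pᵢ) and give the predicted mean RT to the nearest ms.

Entropy contributions −pᵢ log₂ pᵢ: 0.5100, 0.5278, 0.3503, 0.4644, 0.3127; sum H = 2.1652 bits.
RT = a + bH = 305 + 40·2.1652 = 391.61 ms.

392 ms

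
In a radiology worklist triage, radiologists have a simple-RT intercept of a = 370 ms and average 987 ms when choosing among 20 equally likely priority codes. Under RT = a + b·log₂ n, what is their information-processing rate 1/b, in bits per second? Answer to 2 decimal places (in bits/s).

b = (987 − 370)/log₂ 20 = 617/4.3219 = 142.760 ms per bit = 0.14276 s/bit; the reciprocal is 7.005 bits/s.

7.00 bits/s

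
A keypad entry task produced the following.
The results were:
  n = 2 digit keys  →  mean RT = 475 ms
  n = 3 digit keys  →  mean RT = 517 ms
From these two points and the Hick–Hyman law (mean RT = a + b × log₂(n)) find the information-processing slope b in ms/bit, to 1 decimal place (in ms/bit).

Slope: b = (517 − 475) / (log₂ 3 − log₂ 2) = 42/0.5850 = 71.799 ms/bit.

71.8 ms/bit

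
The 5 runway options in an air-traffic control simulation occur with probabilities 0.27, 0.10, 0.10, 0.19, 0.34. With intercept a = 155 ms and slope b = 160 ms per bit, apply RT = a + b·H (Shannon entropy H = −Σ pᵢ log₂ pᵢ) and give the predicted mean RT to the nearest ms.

500 ms

Entropy contributions −pᵢ log₂ pᵢ: 0.5100, 0.3322, 0.3322, 0.4552, 0.5292; sum H = 2.1588 bits.
RT = a + bH = 155 + 160·2.1588 = 500.41 ms.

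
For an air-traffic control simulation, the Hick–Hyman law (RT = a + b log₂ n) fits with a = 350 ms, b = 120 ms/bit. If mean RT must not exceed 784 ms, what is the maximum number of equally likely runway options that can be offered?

Information budget: (784 − 350)/120 = 3.6167 bits, so n ≤ 2^3.6167 = 12.267 → at most 12.

12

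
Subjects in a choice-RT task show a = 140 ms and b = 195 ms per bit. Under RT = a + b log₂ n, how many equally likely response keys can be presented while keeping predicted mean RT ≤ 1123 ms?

32

195·log₂ n ≤ 1123 − 140 = 983, giving log₂ n ≤ 5.0410 and n ≤ 32.923. The largest whole number is 32.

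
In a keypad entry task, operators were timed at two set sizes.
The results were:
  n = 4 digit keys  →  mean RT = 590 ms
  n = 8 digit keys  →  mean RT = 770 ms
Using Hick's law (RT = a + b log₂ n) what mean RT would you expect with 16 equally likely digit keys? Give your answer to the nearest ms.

With log₂ n on the abscissa the relation is linear; from the two conditions:
  b = (770 − 590) / (log₂ 8 − log₂ 4) = 180 / (3 − 2) = 180 ms/bit
  a = 590 − 180 × 2 = 230 ms
Then RT(16) = 230 + 180 × log₂ 16 = 230 + 180 × 4 ≈ 950.000 ms.

950 ms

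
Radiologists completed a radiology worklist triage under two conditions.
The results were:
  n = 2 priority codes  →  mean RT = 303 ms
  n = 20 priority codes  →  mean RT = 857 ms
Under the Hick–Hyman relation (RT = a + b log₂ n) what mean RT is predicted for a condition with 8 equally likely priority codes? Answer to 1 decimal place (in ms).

636.5 ms

RT is linear in log₂ n, so two points fix the line:
  b = (857 − 303) / (log₂ 20 − log₂ 2) = 554 / (4.3219 − 1) = 166.771 ms/bit
  a = 303 − 166.771 × 1 = 136.229 ms
Then RT(8) = 136.229 + 166.771 × log₂ 8 = 136.229 + 166.771 × 3 ≈ 636.541 ms.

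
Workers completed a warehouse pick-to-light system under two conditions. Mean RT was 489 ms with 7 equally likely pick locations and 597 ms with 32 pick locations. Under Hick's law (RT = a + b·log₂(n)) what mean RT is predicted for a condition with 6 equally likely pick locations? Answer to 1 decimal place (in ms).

Solve the two-equation system in a and b:
  b = (597 − 489) / (log₂ 32 − log₂ 7) = 108 / (5 − 2.8074) = 49.256 ms/bit
  a = 489 − 49.256 × 2.8074 = 350.722 ms
Then RT(6) = 350.722 + 49.256 × log₂ 6 = 350.722 + 49.256 × 2.5850 ≈ 478.046 ms.

478.0 ms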